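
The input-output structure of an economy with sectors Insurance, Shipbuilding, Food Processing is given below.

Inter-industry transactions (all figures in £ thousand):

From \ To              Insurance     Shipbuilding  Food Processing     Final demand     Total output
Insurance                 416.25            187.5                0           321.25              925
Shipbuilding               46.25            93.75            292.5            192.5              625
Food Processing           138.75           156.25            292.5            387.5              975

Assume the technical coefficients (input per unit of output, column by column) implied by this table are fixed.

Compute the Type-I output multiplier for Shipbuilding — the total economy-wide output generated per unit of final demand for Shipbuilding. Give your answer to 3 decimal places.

m_2 = 2.968

Technical coefficients a_ij = z_ij / X_j:
  a_11 = 416.25/925 = 0.45, a_21 = 46.25/925 = 0.05, a_31 = 138.75/925 = 0.15
  a_12 = 187.5/625 = 0.30, a_22 = 93.75/625 = 0.15, a_32 = 156.25/625 = 0.25
  a_13 = 0/975 = 0.00, a_23 = 292.5/975 = 0.30, a_33 = 292.5/975 = 0.30
I − A =
  [   0.55    -0.30     0.00]
  [  -0.05     0.85    -0.30]
  [  -0.15    -0.25     0.70]
Cofactors of I−A, C_ij = (−1)^(i+j)·(minor ij) (rows/columns in the sector order above):
  C_11 = (0.85)(0.70) − (-0.30)(-0.25) = 0.5200
  C_12 = −[(-0.05)(0.70) − (-0.30)(-0.15)] = 0.0800
  C_13 = (-0.05)(-0.25) − (0.85)(-0.15) = 0.1400
  C_21 = −[(-0.30)(0.70) − (0.00)(-0.25)] = 0.2100
  C_22 = (0.55)(0.70) − (0.00)(-0.15) = 0.3850
  C_23 = −[(0.55)(-0.25) − (-0.30)(-0.15)] = 0.1825
  C_31 = (-0.30)(-0.30) − (0.00)(0.85) = 0.0900
  C_32 = −[(0.55)(-0.30) − (0.00)(-0.05)] = 0.1650
  C_33 = (0.55)(0.85) − (-0.30)(-0.05) = 0.4525
det(I−A) = Σ_j (I−A)_1j·C_1j = (0.55)(0.5200) + (-0.30)(0.0800) + (0.00)(0.1400) = 0.2620
adj(I−A) = Cᵀ =
  [ 0.5200   0.2100   0.0900]
  [ 0.0800   0.3850   0.1650]
  [ 0.1400   0.1825   0.4525]
(I − A)⁻¹ = adj(I−A) / det(I−A) ≈
  [   1.9847     0.8015     0.3435]
  [   0.3053     1.4695     0.6298]
  [   0.5344     0.6966     1.7271]
The output multiplier for sector j is the column-j sum of the Leontief inverse (I − A)⁻¹ = adj(I−A) / det(I−A).
Column 2 of adj(I−A): (0.2100, 0.3850, 0.1825); det(I−A) = 0.2620.
m_2 = (0.2100 + 0.3850 + 0.1825) / 0.2620 = 0.7775 / 0.2620 ≈ 2.968.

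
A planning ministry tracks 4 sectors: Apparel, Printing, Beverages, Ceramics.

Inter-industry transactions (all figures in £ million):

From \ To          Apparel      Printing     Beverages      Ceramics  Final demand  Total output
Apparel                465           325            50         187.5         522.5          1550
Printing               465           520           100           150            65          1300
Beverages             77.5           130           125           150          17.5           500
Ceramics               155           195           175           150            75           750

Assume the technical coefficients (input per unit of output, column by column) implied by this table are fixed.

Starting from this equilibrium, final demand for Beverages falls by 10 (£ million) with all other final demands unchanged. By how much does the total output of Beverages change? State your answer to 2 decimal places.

Δx_3 = -20.83

Technical coefficients a_ij = z_ij / X_j:
  a_11 = 465/1550 = 0.30, a_21 = 465/1550 = 0.30, a_31 = 77.5/1550 = 0.05, a_41 = 155/1550 = 0.10
  a_12 = 325/1300 = 0.25, a_22 = 520/1300 = 0.40, a_32 = 130/1300 = 0.10, a_42 = 195/1300 = 0.15
  a_13 = 50/500 = 0.10, a_23 = 100/500 = 0.20, a_33 = 125/500 = 0.25, a_43 = 175/500 = 0.35
  a_14 = 187.5/750 = 0.25, a_24 = 150/750 = 0.20, a_34 = 150/750 = 0.20, a_44 = 150/750 = 0.20
I − A =
  [   0.70    -0.25    -0.10    -0.25]
  [  -0.30     0.60    -0.20    -0.20]
  [  -0.05    -0.10     0.75    -0.20]
  [  -0.10    -0.15    -0.35     0.80]
Compute the cofactors C_ij = (−1)^(i+j)·(3×3 minor ij) of I−A; the adjugate is their transpose:
adj(I−A) = Cᵀ =
  [ 0.266500   0.180375   0.162500   0.169000]
  [ 0.189500   0.341875   0.208250   0.196750]
  [ 0.069500   0.091375   0.223750   0.100500]
  [ 0.099250   0.126625   0.157250   0.236250]
det(I−A) = Σ_j (I−A)_1j·C_1j = (0.70)(0.266500) + (-0.25)(0.189500) + (-0.10)(0.069500) + (-0.25)(0.099250) = 0.1074125
(I − A)⁻¹ = adj(I−A) / det(I−A) ≈
  [   2.4811     1.6793     1.5129     1.5734]
  [   1.7642     3.1828     1.9388     1.8317]
  [   0.6470     0.8507     2.0831     0.9356]
  [   0.9240     1.1789     1.4640     2.1995]
Δx = (I − A)⁻¹ Δd with Δd having -10 in the Beverages component and 0 elsewhere.
So Δx_3 = L_33 · (-10), where L_33 = adj(I−A)_33 / det(I−A) = 0.223750 / 0.1074125.
Δx_3 = 0.223750 × (-10) / 0.1074125 = -2.2375 / 0.1074125 ≈ -20.83.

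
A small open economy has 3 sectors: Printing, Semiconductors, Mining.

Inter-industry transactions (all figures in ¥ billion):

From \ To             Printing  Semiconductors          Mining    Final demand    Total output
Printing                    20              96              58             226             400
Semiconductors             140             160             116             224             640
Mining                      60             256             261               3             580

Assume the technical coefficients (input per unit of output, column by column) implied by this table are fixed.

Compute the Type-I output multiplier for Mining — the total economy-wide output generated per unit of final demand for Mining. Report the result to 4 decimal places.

Technical coefficients a_ij = z_ij / X_j:
  a_PP = 20/400 = 0.05, a_SP = 140/400 = 0.35, a_MP = 60/400 = 0.15
  a_PS = 96/640 = 0.15, a_SS = 160/640 = 0.25, a_MS = 256/640 = 0.40
  a_PM = 58/580 = 0.10, a_SM = 116/580 = 0.20, a_MM = 261/580 = 0.45
I − A =
  [   0.95    -0.15    -0.10]
  [  -0.35     0.75    -0.20]
  [  -0.15    -0.40     0.55]
Cofactors of I−A, C_ij = (−1)^(i+j)·(minor ij) (rows/columns in the sector order above):
  C_11 = (0.75)(0.55) − (-0.20)(-0.40) = 0.3325
  C_12 = −[(-0.35)(0.55) − (-0.20)(-0.15)] = 0.2225
  C_13 = (-0.35)(-0.40) − (0.75)(-0.15) = 0.2525
  C_21 = −[(-0.15)(0.55) − (-0.10)(-0.40)] = 0.1225
  C_22 = (0.95)(0.55) − (-0.10)(-0.15) = 0.5075
  C_23 = −[(0.95)(-0.40) − (-0.15)(-0.15)] = 0.4025
  C_31 = (-0.15)(-0.20) − (-0.10)(0.75) = 0.1050
  C_32 = −[(0.95)(-0.20) − (-0.10)(-0.35)] = 0.2250
  C_33 = (0.95)(0.75) − (-0.15)(-0.35) = 0.6600
det(I−A) = Σ_j (I−A)_1j·C_1j = (0.95)(0.3325) + (-0.15)(0.2225) + (-0.10)(0.2525) = 0.25725
adj(I−A) = Cᵀ =
  [ 0.3325   0.1225   0.1050]
  [ 0.2225   0.5075   0.2250]
  [ 0.2525   0.4025   0.6600]
(I − A)⁻¹ = adj(I−A) / det(I−A) ≈
  [   1.29252     0.47619     0.40816]
  [   0.86492     1.97279     0.87464]
  [   0.98154     1.56463     2.56560]
The output multiplier for sector j is the column-j sum of the Leontief inverse (I − A)⁻¹ = adj(I−A) / det(I−A).
Column M of adj(I−A): (0.1050, 0.2250, 0.6600); det(I−A) = 0.25725.
m_M = (0.1050 + 0.2250 + 0.6600) / 0.25725 = 0.99 / 0.25725 ≈ 3.8484.

m_M = 3.8484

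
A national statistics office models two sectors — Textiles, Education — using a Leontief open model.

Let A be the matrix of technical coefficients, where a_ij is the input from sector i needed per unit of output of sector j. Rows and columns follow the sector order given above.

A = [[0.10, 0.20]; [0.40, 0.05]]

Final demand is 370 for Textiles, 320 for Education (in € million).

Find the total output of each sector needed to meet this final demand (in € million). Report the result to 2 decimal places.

x_T = 536.13, x_E = 562.58

I − A =
  [   0.90    -0.20]
  [  -0.40     0.95]
det(I−A) = (0.90)(0.95) − (-0.20)(-0.40) = 0.7750
adj(I−A) = [[0.95, 0.20], [0.40, 0.90]]
(I − A)⁻¹ = adj(I−A) / det(I−A) ≈
  [   1.2258     0.2581]
  [   0.5161     1.1613]
x = (I − A)⁻¹ d = adj(I−A)·d / det(I−A), with det(I−A) = 0.7750:
  x_T = (0.95·370 + 0.20·320) / 0.7750 = 415.50 / 0.7750 ≈ 536.13
  x_E = (0.40·370 + 0.90·320) / 0.7750 = 436.00 / 0.7750 ≈ 562.58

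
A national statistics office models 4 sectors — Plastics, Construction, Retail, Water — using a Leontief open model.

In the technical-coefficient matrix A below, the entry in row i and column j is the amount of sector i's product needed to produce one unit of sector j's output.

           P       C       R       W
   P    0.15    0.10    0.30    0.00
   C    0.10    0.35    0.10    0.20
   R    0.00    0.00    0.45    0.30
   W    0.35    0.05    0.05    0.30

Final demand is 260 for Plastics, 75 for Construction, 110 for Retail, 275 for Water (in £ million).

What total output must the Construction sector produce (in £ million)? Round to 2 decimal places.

x_C = 537.94

I − A =
  [   0.85    -0.10    -0.30     0.00]
  [  -0.10     0.65    -0.10    -0.20]
  [   0.00     0.00     0.55    -0.30]
  [  -0.35    -0.05    -0.05     0.70]
Compute the cofactors C_ij = (−1)^(i+j)·(3×3 minor ij) of I−A; the adjugate is their transpose:
adj(I−A) = Cᵀ =
  [ 0.233500   0.041500   0.141500   0.072500]
  [ 0.086000   0.283000   0.110000   0.128000]
  [ 0.069750   0.023250   0.364250   0.162750]
  [ 0.127875   0.042625   0.104625   0.298375]
det(I−A) = Σ_j (I−A)_1j·C_1j = (0.85)(0.233500) + (-0.10)(0.086000) + (-0.30)(0.069750) + (0.00)(0.127875) = 0.16895
(I − A)⁻¹ = adj(I−A) / det(I−A) ≈
  [   1.3821     0.2456     0.8375     0.4291]
  [   0.5090     1.6751     0.6511     0.7576]
  [   0.4128     0.1376     2.1560     0.9633]
  [   0.7569     0.2523     0.6193     1.7661]
x = (I − A)⁻¹ d = adj(I−A)·d / det(I−A), with det(I−A) = 0.16895:
  x_P = (0.233500·260 + 0.041500·75 + 0.141500·110 + 0.072500·275) / 0.16895 = 99.325 / 0.16895 ≈ 587.90
  x_C = (0.086000·260 + 0.283000·75 + 0.110000·110 + 0.128000·275) / 0.16895 = 90.885 / 0.16895 ≈ 537.94
  x_R = (0.069750·260 + 0.023250·75 + 0.364250·110 + 0.162750·275) / 0.16895 = 104.7025 / 0.16895 ≈ 619.72
  x_W = (0.127875·260 + 0.042625·75 + 0.104625·110 + 0.298375·275) / 0.16895 = 130.00625 / 0.16895 ≈ 769.50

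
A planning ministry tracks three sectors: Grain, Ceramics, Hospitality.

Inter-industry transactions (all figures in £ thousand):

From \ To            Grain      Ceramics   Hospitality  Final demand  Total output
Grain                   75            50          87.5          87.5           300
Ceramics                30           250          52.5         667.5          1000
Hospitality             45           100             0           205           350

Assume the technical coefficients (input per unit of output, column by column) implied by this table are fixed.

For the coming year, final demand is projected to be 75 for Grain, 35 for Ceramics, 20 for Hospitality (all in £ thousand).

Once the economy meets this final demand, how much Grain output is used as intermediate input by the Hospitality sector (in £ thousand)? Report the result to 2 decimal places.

Technical coefficients a_ij = z_ij / X_j:
  a_GG = 75/300 = 0.25, a_CG = 30/300 = 0.10, a_HG = 45/300 = 0.15
  a_GC = 50/1000 = 0.05, a_CC = 250/1000 = 0.25, a_HC = 100/1000 = 0.10
  a_GH = 87.5/350 = 0.25, a_CH = 52.5/350 = 0.15, a_HH = 0/350 = 0.00
I − A =
  [   0.75    -0.05    -0.25]
  [  -0.10     0.75    -0.15]
  [  -0.15    -0.10     1.00]
Cofactors of I−A, C_ij = (−1)^(i+j)·(minor ij) (rows/columns in the sector order above):
  C_11 = (0.75)(1.00) − (-0.15)(-0.10) = 0.7350
  C_12 = −[(-0.10)(1.00) − (-0.15)(-0.15)] = 0.1225
  C_13 = (-0.10)(-0.10) − (0.75)(-0.15) = 0.1225
  C_21 = −[(-0.05)(1.00) − (-0.25)(-0.10)] = 0.0750
  C_22 = (0.75)(1.00) − (-0.25)(-0.15) = 0.7125
  C_23 = −[(0.75)(-0.10) − (-0.05)(-0.15)] = 0.0825
  C_31 = (-0.05)(-0.15) − (-0.25)(0.75) = 0.1950
  C_32 = −[(0.75)(-0.15) − (-0.25)(-0.10)] = 0.1375
  C_33 = (0.75)(0.75) − (-0.05)(-0.10) = 0.5575
det(I−A) = Σ_j (I−A)_1j·C_1j = (0.75)(0.7350) + (-0.05)(0.1225) + (-0.25)(0.1225) = 0.5145
adj(I−A) = Cᵀ =
  [ 0.7350   0.0750   0.1950]
  [ 0.1225   0.7125   0.1375]
  [ 0.1225   0.0825   0.5575]
(I − A)⁻¹ = adj(I−A) / det(I−A) ≈
  [   1.4286     0.1458     0.3790]
  [   0.2381     1.3848     0.2672]
  [   0.2381     0.1603     1.0836]
First solve x = (I − A)⁻¹ d = adj(I−A)·d / det(I−A); in particular x_H = (0.1225·75 + 0.0825·35 + 0.5575·20) / 0.5145 = 23.225 / 0.5145 ≈ 45.1409.
Intermediate flow from G to H: z_GH = a_GH · x_H = 0.25 × 23.225 / 0.5145 = 5.80625 / 0.5145 ≈ 11.29.

z_GH = 11.29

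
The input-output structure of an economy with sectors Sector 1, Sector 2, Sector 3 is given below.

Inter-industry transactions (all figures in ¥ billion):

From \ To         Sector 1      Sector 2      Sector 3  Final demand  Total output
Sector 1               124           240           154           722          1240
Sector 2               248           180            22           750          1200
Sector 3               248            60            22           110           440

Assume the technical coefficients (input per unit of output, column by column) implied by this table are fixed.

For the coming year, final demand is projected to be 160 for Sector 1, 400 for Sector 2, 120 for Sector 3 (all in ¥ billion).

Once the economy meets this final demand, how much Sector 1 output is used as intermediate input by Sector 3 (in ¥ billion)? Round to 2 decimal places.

Technical coefficients a_ij = z_ij / X_j:
  a_11 = 124/1240 = 0.10, a_21 = 248/1240 = 0.20, a_31 = 248/1240 = 0.20
  a_12 = 240/1200 = 0.20, a_22 = 180/1200 = 0.15, a_32 = 60/1200 = 0.05
  a_13 = 154/440 = 0.35, a_23 = 22/440 = 0.05, a_33 = 22/440 = 0.05
I − A =
  [   0.90    -0.20    -0.35]
  [  -0.20     0.85    -0.05]
  [  -0.20    -0.05     0.95]
Cofactors of I−A, C_ij = (−1)^(i+j)·(minor ij) (rows/columns in the sector order above):
  C_11 = (0.85)(0.95) − (-0.05)(-0.05) = 0.8050
  C_12 = −[(-0.20)(0.95) − (-0.05)(-0.20)] = 0.2000
  C_13 = (-0.20)(-0.05) − (0.85)(-0.20) = 0.1800
  C_21 = −[(-0.20)(0.95) − (-0.35)(-0.05)] = 0.2075
  C_22 = (0.90)(0.95) − (-0.35)(-0.20) = 0.7850
  C_23 = −[(0.90)(-0.05) − (-0.20)(-0.20)] = 0.0850
  C_31 = (-0.20)(-0.05) − (-0.35)(0.85) = 0.3075
  C_32 = −[(0.90)(-0.05) − (-0.35)(-0.20)] = 0.1150
  C_33 = (0.90)(0.85) − (-0.20)(-0.20) = 0.7250
det(I−A) = Σ_j (I−A)_1j·C_1j = (0.90)(0.8050) + (-0.20)(0.2000) + (-0.35)(0.1800) = 0.6215
adj(I−A) = Cᵀ =
  [ 0.8050   0.2075   0.3075]
  [ 0.2000   0.7850   0.1150]
  [ 0.1800   0.0850   0.7250]
(I − A)⁻¹ = adj(I−A) / det(I−A) ≈
  [   1.2953     0.3339     0.4948]
  [   0.3218     1.2631     0.1850]
  [   0.2896     0.1368     1.1665]
First solve x = (I − A)⁻¹ d = adj(I−A)·d / det(I−A); in particular x_3 = (0.1800·160 + 0.0850·400 + 0.7250·120) / 0.6215 = 149.80 / 0.6215 ≈ 241.0298.
Intermediate flow from 1 to 3: z_13 = a_13 · x_3 = 0.35 × 149.80 / 0.6215 = 52.43 / 0.6215 ≈ 84.36.

z_13 = 84.36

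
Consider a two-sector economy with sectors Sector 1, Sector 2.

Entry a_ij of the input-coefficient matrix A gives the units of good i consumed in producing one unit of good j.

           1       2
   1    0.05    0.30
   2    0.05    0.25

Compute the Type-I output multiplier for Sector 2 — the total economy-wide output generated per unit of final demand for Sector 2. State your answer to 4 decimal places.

I − A =
  [   0.95    -0.30]
  [  -0.05     0.75]
det(I−A) = (0.95)(0.75) − (-0.30)(-0.05) = 0.6975
adj(I−A) = [[0.75, 0.30], [0.05, 0.95]]
(I − A)⁻¹ = adj(I−A) / det(I−A) ≈
  [   1.07527     0.43011]
  [   0.07168     1.36201]
The output multiplier for sector j is the column-j sum of the Leontief inverse (I − A)⁻¹ = adj(I−A) / det(I−A).
Column 2 of adj(I−A): (0.30, 0.95); det(I−A) = 0.6975.
m_2 = (0.30 + 0.95) / 0.6975 = 1.25 / 0.6975 ≈ 1.7921.

m_2 = 1.7921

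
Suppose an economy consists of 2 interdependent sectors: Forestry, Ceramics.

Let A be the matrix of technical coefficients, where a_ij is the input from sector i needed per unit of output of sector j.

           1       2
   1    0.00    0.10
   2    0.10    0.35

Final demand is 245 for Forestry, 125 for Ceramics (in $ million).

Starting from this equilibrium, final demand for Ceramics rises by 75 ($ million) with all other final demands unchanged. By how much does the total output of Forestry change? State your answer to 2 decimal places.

I − A =
  [   1.00    -0.10]
  [  -0.10     0.65]
det(I−A) = (1.00)(0.65) − (-0.10)(-0.10) = 0.6400
adj(I−A) = [[0.65, 0.10], [0.10, 1.00]]
(I − A)⁻¹ = adj(I−A) / det(I−A) ≈
  [   1.0156     0.1563]
  [   0.1563     1.5625]
Δx = (I − A)⁻¹ Δd with Δd having +75 in the Ceramics component and 0 elsewhere.
So Δx_1 = L_12 · (+75), where L_12 = adj(I−A)_12 / det(I−A) = 0.10 / 0.6400.
Δx_1 = 0.10 × (+75) / 0.6400 = 7.50 / 0.6400 ≈ 11.72.

Δx_1 = 11.72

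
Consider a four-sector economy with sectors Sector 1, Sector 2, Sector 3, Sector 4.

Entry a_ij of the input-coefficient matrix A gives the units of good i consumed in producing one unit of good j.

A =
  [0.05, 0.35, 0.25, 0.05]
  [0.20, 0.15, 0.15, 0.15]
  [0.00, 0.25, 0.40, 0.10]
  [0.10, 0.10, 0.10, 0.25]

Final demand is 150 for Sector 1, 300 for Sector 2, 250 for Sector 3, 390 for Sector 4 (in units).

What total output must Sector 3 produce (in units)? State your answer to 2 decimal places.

x_3 = 909.35

I − A =
  [   0.95    -0.35    -0.25    -0.05]
  [  -0.20     0.85    -0.15    -0.15]
  [   0.00    -0.25     0.60    -0.10]
  [  -0.10    -0.10    -0.10     0.75]
Compute the cofactors C_ij = (−1)^(i+j)·(3×3 minor ij) of I−A; the adjugate is their transpose:
adj(I−A) = Cᵀ =
  [ 0.331625   0.207625   0.205250   0.091000]
  [ 0.098500   0.412500   0.162625   0.110750]
  [ 0.051750   0.189875   0.528375   0.111875]
  [ 0.064250   0.108000   0.119500   0.394375]
det(I−A) = Σ_j (I−A)_1j·C_1j = (0.95)(0.331625) + (-0.35)(0.098500) + (-0.25)(0.051750) + (-0.05)(0.064250) = 0.26441875
(I − A)⁻¹ = adj(I−A) / det(I−A) ≈
  [   1.2542     0.7852     0.7762     0.3442]
  [   0.3725     1.5600     0.6150     0.4188]
  [   0.1957     0.7181     1.9983     0.4231]
  [   0.2430     0.4084     0.4519     1.4915]
x = (I − A)⁻¹ d = adj(I−A)·d / det(I−A), with det(I−A) = 0.26441875:
  x_1 = (0.331625·150 + 0.207625·300 + 0.205250·250 + 0.091000·390) / 0.26441875 = 198.83375 / 0.26441875 ≈ 751.97
  x_2 = (0.098500·150 + 0.412500·300 + 0.162625·250 + 0.110750·390) / 0.26441875 = 222.37375 / 0.26441875 ≈ 840.99
  x_3 = (0.051750·150 + 0.189875·300 + 0.528375·250 + 0.111875·390) / 0.26441875 = 240.45 / 0.26441875 ≈ 909.35
  x_4 = (0.064250·150 + 0.108000·300 + 0.119500·250 + 0.394375·390) / 0.26441875 = 225.71875 / 0.26441875 ≈ 853.64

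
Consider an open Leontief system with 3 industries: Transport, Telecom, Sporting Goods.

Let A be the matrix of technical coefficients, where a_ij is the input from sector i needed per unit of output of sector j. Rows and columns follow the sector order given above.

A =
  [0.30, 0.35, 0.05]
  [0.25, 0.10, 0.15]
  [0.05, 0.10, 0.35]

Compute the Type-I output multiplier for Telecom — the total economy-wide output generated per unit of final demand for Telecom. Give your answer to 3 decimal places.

I − A =
  [   0.70    -0.35    -0.05]
  [  -0.25     0.90    -0.15]
  [  -0.05    -0.10     0.65]
Cofactors of I−A, C_ij = (−1)^(i+j)·(minor ij) (rows/columns in the sector order above):
  C_11 = (0.90)(0.65) − (-0.15)(-0.10) = 0.5700
  C_12 = −[(-0.25)(0.65) − (-0.15)(-0.05)] = 0.1700
  C_13 = (-0.25)(-0.10) − (0.90)(-0.05) = 0.0700
  C_21 = −[(-0.35)(0.65) − (-0.05)(-0.10)] = 0.2325
  C_22 = (0.70)(0.65) − (-0.05)(-0.05) = 0.4525
  C_23 = −[(0.70)(-0.10) − (-0.35)(-0.05)] = 0.0875
  C_31 = (-0.35)(-0.15) − (-0.05)(0.90) = 0.0975
  C_32 = −[(0.70)(-0.15) − (-0.05)(-0.25)] = 0.1175
  C_33 = (0.70)(0.90) − (-0.35)(-0.25) = 0.5425
det(I−A) = Σ_j (I−A)_1j·C_1j = (0.70)(0.5700) + (-0.35)(0.1700) + (-0.05)(0.0700) = 0.3360
adj(I−A) = Cᵀ =
  [ 0.5700   0.2325   0.0975]
  [ 0.1700   0.4525   0.1175]
  [ 0.0700   0.0875   0.5425]
(I − A)⁻¹ = adj(I−A) / det(I−A) ≈
  [   1.6964     0.6920     0.2902]
  [   0.5060     1.3467     0.3497]
  [   0.2083     0.2604     1.6146]
The output multiplier for sector j is the column-j sum of the Leontief inverse (I − A)⁻¹ = adj(I−A) / det(I−A).
Column 2 of adj(I−A): (0.2325, 0.4525, 0.0875); det(I−A) = 0.3360.
m_2 = (0.2325 + 0.4525 + 0.0875) / 0.3360 = 0.7725 / 0.3360 ≈ 2.299.

m_2 = 2.299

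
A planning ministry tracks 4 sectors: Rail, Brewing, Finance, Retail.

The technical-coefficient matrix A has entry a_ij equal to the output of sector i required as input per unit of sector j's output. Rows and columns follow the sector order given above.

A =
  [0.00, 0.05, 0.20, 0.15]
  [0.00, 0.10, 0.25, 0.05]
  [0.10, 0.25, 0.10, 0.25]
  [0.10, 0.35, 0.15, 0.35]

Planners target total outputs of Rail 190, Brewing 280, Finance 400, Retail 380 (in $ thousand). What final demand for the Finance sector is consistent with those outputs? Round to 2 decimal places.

d_3 = 176.00

I − A =
  [   1.00    -0.05    -0.20    -0.15]
  [   0.00     0.90    -0.25    -0.05]
  [  -0.10    -0.25     0.90    -0.25]
  [  -0.10    -0.35    -0.15     0.65]
d = (I − A) x:
  d_1 = (+1.00)·190 + (-0.05)·280 + (-0.20)·400 + (-0.15)·380 = 39.00
  d_2 = (+0.00)·190 + (+0.90)·280 + (-0.25)·400 + (-0.05)·380 = 133.00
  d_3 = (-0.10)·190 + (-0.25)·280 + (+0.90)·400 + (-0.25)·380 = 176.00
  d_4 = (-0.10)·190 + (-0.35)·280 + (-0.15)·400 + (+0.65)·380 = 70.00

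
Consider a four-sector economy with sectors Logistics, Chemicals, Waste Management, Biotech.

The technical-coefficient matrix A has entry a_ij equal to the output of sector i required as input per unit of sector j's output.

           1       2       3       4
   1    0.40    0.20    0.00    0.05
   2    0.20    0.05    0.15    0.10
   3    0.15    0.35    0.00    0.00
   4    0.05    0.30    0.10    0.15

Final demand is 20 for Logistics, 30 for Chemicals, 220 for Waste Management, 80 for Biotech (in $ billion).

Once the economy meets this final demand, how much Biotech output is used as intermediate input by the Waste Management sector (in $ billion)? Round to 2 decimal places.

I − A =
  [   0.60    -0.20     0.00    -0.05]
  [  -0.20     0.95    -0.15    -0.10]
  [  -0.15    -0.35     1.00     0.00]
  [  -0.05    -0.30    -0.10     0.85]
Compute the cofactors C_ij = (−1)^(i+j)·(3×3 minor ij) of I−A; the adjugate is their transpose:
adj(I−A) = Cᵀ =
  [ 0.729375   0.186750   0.034500   0.064875]
  [ 0.195625   0.506750   0.083125   0.071125]
  [ 0.177875   0.205375   0.426125   0.034625]
  [ 0.132875   0.214000   0.081500   0.494000]
det(I−A) = Σ_j (I−A)_1j·C_1j = (0.60)(0.729375) + (-0.20)(0.195625) + (0.00)(0.177875) + (-0.05)(0.132875) = 0.39185625
(I − A)⁻¹ = adj(I−A) / det(I−A) ≈
  [   1.8613     0.4766     0.0880     0.1656]
  [   0.4992     1.2932     0.2121     0.1815]
  [   0.4539     0.5241     1.0875     0.0884]
  [   0.3391     0.5461     0.2080     1.2607]
First solve x = (I − A)⁻¹ d = adj(I−A)·d / det(I−A); in particular x_3 = (0.177875·20 + 0.205375·30 + 0.426125·220 + 0.034625·80) / 0.39185625 = 106.23625 / 0.39185625 ≈ 271.1103.
Intermediate flow from 4 to 3: z_43 = a_43 · x_3 = 0.10 × 106.23625 / 0.39185625 = 10.623625 / 0.39185625 ≈ 27.11.

z_43 = 27.11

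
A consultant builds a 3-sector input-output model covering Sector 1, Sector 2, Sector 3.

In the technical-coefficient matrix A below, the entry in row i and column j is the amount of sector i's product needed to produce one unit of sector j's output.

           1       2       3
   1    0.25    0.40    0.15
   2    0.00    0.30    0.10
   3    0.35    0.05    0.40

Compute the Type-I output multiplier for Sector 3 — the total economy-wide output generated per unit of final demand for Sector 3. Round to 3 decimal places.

I − A =
  [   0.75    -0.40    -0.15]
  [   0.00     0.70    -0.10]
  [  -0.35    -0.05     0.60]
Cofactors of I−A, C_ij = (−1)^(i+j)·(minor ij) (rows/columns in the sector order above):
  C_11 = (0.70)(0.60) − (-0.10)(-0.05) = 0.4150
  C_12 = −[(0.00)(0.60) − (-0.10)(-0.35)] = 0.0350
  C_13 = (0.00)(-0.05) − (0.70)(-0.35) = 0.2450
  C_21 = −[(-0.40)(0.60) − (-0.15)(-0.05)] = 0.2475
  C_22 = (0.75)(0.60) − (-0.15)(-0.35) = 0.3975
  C_23 = −[(0.75)(-0.05) − (-0.40)(-0.35)] = 0.1775
  C_31 = (-0.40)(-0.10) − (-0.15)(0.70) = 0.1450
  C_32 = −[(0.75)(-0.10) − (-0.15)(0.00)] = 0.0750
  C_33 = (0.75)(0.70) − (-0.40)(0.00) = 0.5250
det(I−A) = Σ_j (I−A)_1j·C_1j = (0.75)(0.4150) + (-0.40)(0.0350) + (-0.15)(0.2450) = 0.2605
adj(I−A) = Cᵀ =
  [ 0.4150   0.2475   0.1450]
  [ 0.0350   0.3975   0.0750]
  [ 0.2450   0.1775   0.5250]
(I − A)⁻¹ = adj(I−A) / det(I−A) ≈
  [   1.5931     0.9501     0.5566]
  [   0.1344     1.5259     0.2879]
  [   0.9405     0.6814     2.0154]
The output multiplier for sector j is the column-j sum of the Leontief inverse (I − A)⁻¹ = adj(I−A) / det(I−A).
Column 3 of adj(I−A): (0.1450, 0.0750, 0.5250); det(I−A) = 0.2605.
m_3 = (0.1450 + 0.0750 + 0.5250) / 0.2605 = 0.745 / 0.2605 ≈ 2.860.

m_3 = 2.860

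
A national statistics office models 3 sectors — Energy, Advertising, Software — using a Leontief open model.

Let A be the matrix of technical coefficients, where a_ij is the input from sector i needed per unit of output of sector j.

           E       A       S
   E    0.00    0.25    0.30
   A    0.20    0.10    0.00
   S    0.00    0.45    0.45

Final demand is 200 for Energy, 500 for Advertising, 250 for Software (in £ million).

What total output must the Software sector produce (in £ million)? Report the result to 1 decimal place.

x_S = 1034.1

I − A =
  [   1.00    -0.25    -0.30]
  [  -0.20     0.90     0.00]
  [   0.00    -0.45     0.55]
Cofactors of I−A, C_ij = (−1)^(i+j)·(minor ij) (rows/columns in the sector order above):
  C_11 = (0.90)(0.55) − (0.00)(-0.45) = 0.4950
  C_12 = −[(-0.20)(0.55) − (0.00)(0.00)] = 0.1100
  C_13 = (-0.20)(-0.45) − (0.90)(0.00) = 0.0900
  C_21 = −[(-0.25)(0.55) − (-0.30)(-0.45)] = 0.2725
  C_22 = (1.00)(0.55) − (-0.30)(0.00) = 0.5500
  C_23 = −[(1.00)(-0.45) − (-0.25)(0.00)] = 0.4500
  C_31 = (-0.25)(0.00) − (-0.30)(0.90) = 0.2700
  C_32 = −[(1.00)(0.00) − (-0.30)(-0.20)] = 0.0600
  C_33 = (1.00)(0.90) − (-0.25)(-0.20) = 0.8500
det(I−A) = Σ_j (I−A)_1j·C_1j = (1.00)(0.4950) + (-0.25)(0.1100) + (-0.30)(0.0900) = 0.4405
adj(I−A) = Cᵀ =
  [ 0.4950   0.2725   0.2700]
  [ 0.1100   0.5500   0.0600]
  [ 0.0900   0.4500   0.8500]
(I − A)⁻¹ = adj(I−A) / det(I−A) ≈
  [   1.1237     0.6186     0.6129]
  [   0.2497     1.2486     0.1362]
  [   0.2043     1.0216     1.9296]
x = (I − A)⁻¹ d = adj(I−A)·d / det(I−A), with det(I−A) = 0.4405:
  x_E = (0.4950·200 + 0.2725·500 + 0.2700·250) / 0.4405 = 302.75 / 0.4405 ≈ 687.3
  x_A = (0.1100·200 + 0.5500·500 + 0.0600·250) / 0.4405 = 312.00 / 0.4405 ≈ 708.3
  x_S = (0.0900·200 + 0.4500·500 + 0.8500·250) / 0.4405 = 455.50 / 0.4405 ≈ 1034.1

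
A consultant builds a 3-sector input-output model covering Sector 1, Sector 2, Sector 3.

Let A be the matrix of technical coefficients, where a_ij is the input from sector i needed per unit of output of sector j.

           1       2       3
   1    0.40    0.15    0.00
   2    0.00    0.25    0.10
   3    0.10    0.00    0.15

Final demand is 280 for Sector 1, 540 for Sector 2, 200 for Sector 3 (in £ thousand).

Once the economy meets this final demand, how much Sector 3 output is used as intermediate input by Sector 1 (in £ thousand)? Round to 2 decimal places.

z_31 = 65.71

I − A =
  [   0.60    -0.15     0.00]
  [   0.00     0.75    -0.10]
  [  -0.10     0.00     0.85]
Cofactors of I−A, C_ij = (−1)^(i+j)·(minor ij) (rows/columns in the sector order above):
  C_11 = (0.75)(0.85) − (-0.10)(0.00) = 0.6375
  C_12 = −[(0.00)(0.85) − (-0.10)(-0.10)] = 0.0100
  C_13 = (0.00)(0.00) − (0.75)(-0.10) = 0.0750
  C_21 = −[(-0.15)(0.85) − (0.00)(0.00)] = 0.1275
  C_22 = (0.60)(0.85) − (0.00)(-0.10) = 0.5100
  C_23 = −[(0.60)(0.00) − (-0.15)(-0.10)] = 0.0150
  C_31 = (-0.15)(-0.10) − (0.00)(0.75) = 0.0150
  C_32 = −[(0.60)(-0.10) − (0.00)(0.00)] = 0.0600
  C_33 = (0.60)(0.75) − (-0.15)(0.00) = 0.4500
det(I−A) = Σ_j (I−A)_1j·C_1j = (0.60)(0.6375) + (-0.15)(0.0100) + (0.00)(0.0750) = 0.3810
adj(I−A) = Cᵀ =
  [ 0.6375   0.1275   0.0150]
  [ 0.0100   0.5100   0.0600]
  [ 0.0750   0.0150   0.4500]
(I − A)⁻¹ = adj(I−A) / det(I−A) ≈
  [   1.6732     0.3346     0.0394]
  [   0.0262     1.3386     0.1575]
  [   0.1969     0.0394     1.1811]
First solve x = (I − A)⁻¹ d = adj(I−A)·d / det(I−A); in particular x_1 = (0.6375·280 + 0.1275·540 + 0.0150·200) / 0.3810 = 250.35 / 0.3810 ≈ 657.0866.
Intermediate flow from 3 to 1: z_31 = a_31 · x_1 = 0.10 × 250.35 / 0.3810 = 25.035 / 0.3810 ≈ 65.71.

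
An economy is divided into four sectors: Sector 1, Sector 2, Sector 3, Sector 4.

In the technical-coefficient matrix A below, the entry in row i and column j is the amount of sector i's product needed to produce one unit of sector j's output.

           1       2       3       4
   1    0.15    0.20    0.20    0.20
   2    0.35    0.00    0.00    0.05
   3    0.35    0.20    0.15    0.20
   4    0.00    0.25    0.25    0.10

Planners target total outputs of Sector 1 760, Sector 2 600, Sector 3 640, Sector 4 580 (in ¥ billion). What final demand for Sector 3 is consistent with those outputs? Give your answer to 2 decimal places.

d_3 = 42.00

I − A =
  [   0.85    -0.20    -0.20    -0.20]
  [  -0.35     1.00     0.00    -0.05]
  [  -0.35    -0.20     0.85    -0.20]
  [   0.00    -0.25    -0.25     0.90]
d = (I − A) x:
  d_1 = (+0.85)·760 + (-0.20)·600 + (-0.20)·640 + (-0.20)·580 = 282.00
  d_2 = (-0.35)·760 + (+1.00)·600 + (+0.00)·640 + (-0.05)·580 = 305.00
  d_3 = (-0.35)·760 + (-0.20)·600 + (+0.85)·640 + (-0.20)·580 = 42.00
  d_4 = (+0.00)·760 + (-0.25)·600 + (-0.25)·640 + (+0.90)·580 = 212.00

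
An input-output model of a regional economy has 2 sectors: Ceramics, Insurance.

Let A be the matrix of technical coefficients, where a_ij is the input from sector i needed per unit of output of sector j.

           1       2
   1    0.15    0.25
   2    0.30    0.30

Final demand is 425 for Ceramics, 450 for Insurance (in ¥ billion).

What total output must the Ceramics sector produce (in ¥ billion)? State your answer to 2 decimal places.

I − A =
  [   0.85    -0.25]
  [  -0.30     0.70]
det(I−A) = (0.85)(0.70) − (-0.25)(-0.30) = 0.5200
adj(I−A) = [[0.70, 0.25], [0.30, 0.85]]
(I − A)⁻¹ = adj(I−A) / det(I−A) ≈
  [   1.3462     0.4808]
  [   0.5769     1.6346]
x = (I − A)⁻¹ d = adj(I−A)·d / det(I−A), with det(I−A) = 0.5200:
  x_1 = (0.70·425 + 0.25·450) / 0.5200 = 410.00 / 0.5200 ≈ 788.46
  x_2 = (0.30·425 + 0.85·450) / 0.5200 = 510.00 / 0.5200 ≈ 980.77

x_1 = 788.46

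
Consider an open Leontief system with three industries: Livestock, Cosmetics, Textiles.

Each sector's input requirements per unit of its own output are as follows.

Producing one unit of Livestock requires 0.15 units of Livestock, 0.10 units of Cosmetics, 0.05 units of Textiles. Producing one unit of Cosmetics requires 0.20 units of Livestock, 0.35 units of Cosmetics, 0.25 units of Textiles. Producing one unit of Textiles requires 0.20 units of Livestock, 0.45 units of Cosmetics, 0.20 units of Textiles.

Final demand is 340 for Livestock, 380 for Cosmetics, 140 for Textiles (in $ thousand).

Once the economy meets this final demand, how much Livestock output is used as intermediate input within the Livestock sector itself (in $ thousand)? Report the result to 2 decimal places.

I − A =
  [   0.85    -0.20    -0.20]
  [  -0.10     0.65    -0.45]
  [  -0.05    -0.25     0.80]
Cofactors of I−A, C_ij = (−1)^(i+j)·(minor ij) (rows/columns in the sector order above):
  C_11 = (0.65)(0.80) − (-0.45)(-0.25) = 0.4075
  C_12 = −[(-0.10)(0.80) − (-0.45)(-0.05)] = 0.1025
  C_13 = (-0.10)(-0.25) − (0.65)(-0.05) = 0.0575
  C_21 = −[(-0.20)(0.80) − (-0.20)(-0.25)] = 0.2100
  C_22 = (0.85)(0.80) − (-0.20)(-0.05) = 0.6700
  C_23 = −[(0.85)(-0.25) − (-0.20)(-0.05)] = 0.2225
  C_31 = (-0.20)(-0.45) − (-0.20)(0.65) = 0.2200
  C_32 = −[(0.85)(-0.45) − (-0.20)(-0.10)] = 0.4025
  C_33 = (0.85)(0.65) − (-0.20)(-0.10) = 0.5325
det(I−A) = Σ_j (I−A)_1j·C_1j = (0.85)(0.4075) + (-0.20)(0.1025) + (-0.20)(0.0575) = 0.314375
adj(I−A) = Cᵀ =
  [ 0.4075   0.2100   0.2200]
  [ 0.1025   0.6700   0.4025]
  [ 0.0575   0.2225   0.5325]
(I − A)⁻¹ = adj(I−A) / det(I−A) ≈
  [   1.2962     0.6680     0.6998]
  [   0.3260     2.1312     1.2803]
  [   0.1829     0.7078     1.6938]
First solve x = (I − A)⁻¹ d = adj(I−A)·d / det(I−A); in particular x_1 = (0.4075·340 + 0.2100·380 + 0.2200·140) / 0.314375 = 249.15 / 0.314375 ≈ 792.5249.
Intermediate flow from 1 to 1: z_11 = a_11 · x_1 = 0.15 × 249.15 / 0.314375 = 37.3725 / 0.314375 ≈ 118.88.

z_11 = 118.88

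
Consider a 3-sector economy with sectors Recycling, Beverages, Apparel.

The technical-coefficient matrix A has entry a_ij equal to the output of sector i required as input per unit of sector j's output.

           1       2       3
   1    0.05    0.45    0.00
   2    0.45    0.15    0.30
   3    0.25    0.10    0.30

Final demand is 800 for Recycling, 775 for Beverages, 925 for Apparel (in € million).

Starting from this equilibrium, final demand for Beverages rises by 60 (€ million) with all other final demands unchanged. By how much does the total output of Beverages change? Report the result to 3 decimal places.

Δx_2 = 110.450

I − A =
  [   0.95    -0.45     0.00]
  [  -0.45     0.85    -0.30]
  [  -0.25    -0.10     0.70]
Cofactors of I−A, C_ij = (−1)^(i+j)·(minor ij) (rows/columns in the sector order above):
  C_11 = (0.85)(0.70) − (-0.30)(-0.10) = 0.5650
  C_12 = −[(-0.45)(0.70) − (-0.30)(-0.25)] = 0.3900
  C_13 = (-0.45)(-0.10) − (0.85)(-0.25) = 0.2575
  C_21 = −[(-0.45)(0.70) − (0.00)(-0.10)] = 0.3150
  C_22 = (0.95)(0.70) − (0.00)(-0.25) = 0.6650
  C_23 = −[(0.95)(-0.10) − (-0.45)(-0.25)] = 0.2075
  C_31 = (-0.45)(-0.30) − (0.00)(0.85) = 0.1350
  C_32 = −[(0.95)(-0.30) − (0.00)(-0.45)] = 0.2850
  C_33 = (0.95)(0.85) − (-0.45)(-0.45) = 0.6050
det(I−A) = Σ_j (I−A)_1j·C_1j = (0.95)(0.5650) + (-0.45)(0.3900) + (0.00)(0.2575) = 0.36125
adj(I−A) = Cᵀ =
  [ 0.5650   0.3150   0.1350]
  [ 0.3900   0.6650   0.2850]
  [ 0.2575   0.2075   0.6050]
(I − A)⁻¹ = adj(I−A) / det(I−A) ≈
  [   1.5640     0.8720     0.3737]
  [   1.0796     1.8408     0.7889]
  [   0.7128     0.5744     1.6747]
Δx = (I − A)⁻¹ Δd with Δd having +60 in the Beverages component and 0 elsewhere.
So Δx_2 = L_22 · (+60), where L_22 = adj(I−A)_22 / det(I−A) = 0.6650 / 0.36125.
Δx_2 = 0.6650 × (+60) / 0.36125 = 39.90 / 0.36125 ≈ 110.450.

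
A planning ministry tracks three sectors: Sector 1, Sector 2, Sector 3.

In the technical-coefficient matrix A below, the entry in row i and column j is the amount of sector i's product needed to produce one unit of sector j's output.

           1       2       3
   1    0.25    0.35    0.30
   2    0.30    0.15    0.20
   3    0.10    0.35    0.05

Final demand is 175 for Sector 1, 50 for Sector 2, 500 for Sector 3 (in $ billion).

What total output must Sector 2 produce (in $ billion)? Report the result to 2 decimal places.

I − A =
  [   0.75    -0.35    -0.30]
  [  -0.30     0.85    -0.20]
  [  -0.10    -0.35     0.95]
Cofactors of I−A, C_ij = (−1)^(i+j)·(minor ij) (rows/columns in the sector order above):
  C_11 = (0.85)(0.95) − (-0.20)(-0.35) = 0.7375
  C_12 = −[(-0.30)(0.95) − (-0.20)(-0.10)] = 0.3050
  C_13 = (-0.30)(-0.35) − (0.85)(-0.10) = 0.1900
  C_21 = −[(-0.35)(0.95) − (-0.30)(-0.35)] = 0.4375
  C_22 = (0.75)(0.95) − (-0.30)(-0.10) = 0.6825
  C_23 = −[(0.75)(-0.35) − (-0.35)(-0.10)] = 0.2975
  C_31 = (-0.35)(-0.20) − (-0.30)(0.85) = 0.3250
  C_32 = −[(0.75)(-0.20) − (-0.30)(-0.30)] = 0.2400
  C_33 = (0.75)(0.85) − (-0.35)(-0.30) = 0.5325
det(I−A) = Σ_j (I−A)_1j·C_1j = (0.75)(0.7375) + (-0.35)(0.3050) + (-0.30)(0.1900) = 0.389375
adj(I−A) = Cᵀ =
  [ 0.7375   0.4375   0.3250]
  [ 0.3050   0.6825   0.2400]
  [ 0.1900   0.2975   0.5325]
(I − A)⁻¹ = adj(I−A) / det(I−A) ≈
  [   1.8941     1.1236     0.8347]
  [   0.7833     1.7528     0.6164]
  [   0.4880     0.7640     1.3676]
x = (I − A)⁻¹ d = adj(I−A)·d / det(I−A), with det(I−A) = 0.389375:
  x_1 = (0.7375·175 + 0.4375·50 + 0.3250·500) / 0.389375 = 313.4375 / 0.389375 ≈ 804.98
  x_2 = (0.3050·175 + 0.6825·50 + 0.2400·500) / 0.389375 = 207.50 / 0.389375 ≈ 532.91
  x_3 = (0.1900·175 + 0.2975·50 + 0.5325·500) / 0.389375 = 314.375 / 0.389375 ≈ 807.38

x_2 = 532.91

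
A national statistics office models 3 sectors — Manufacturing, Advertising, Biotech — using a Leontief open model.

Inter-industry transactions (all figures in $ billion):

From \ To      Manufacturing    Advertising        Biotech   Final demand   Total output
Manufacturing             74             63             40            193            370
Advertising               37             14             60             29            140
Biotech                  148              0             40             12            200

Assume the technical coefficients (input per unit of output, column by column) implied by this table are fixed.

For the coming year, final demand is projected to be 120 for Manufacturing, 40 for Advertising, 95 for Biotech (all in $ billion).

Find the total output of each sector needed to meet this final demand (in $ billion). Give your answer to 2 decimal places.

x_1 = 315.76, x_2 = 171.74, x_3 = 276.63

Technical coefficients a_ij = z_ij / X_j:
  a_11 = 74/370 = 0.20, a_21 = 37/370 = 0.10, a_31 = 148/370 = 0.40
  a_12 = 63/140 = 0.45, a_22 = 14/140 = 0.10, a_32 = 0/140 = 0.00
  a_13 = 40/200 = 0.20, a_23 = 60/200 = 0.30, a_33 = 40/200 = 0.20
I − A =
  [   0.80    -0.45    -0.20]
  [  -0.10     0.90    -0.30]
  [  -0.40     0.00     0.80]
Cofactors of I−A, C_ij = (−1)^(i+j)·(minor ij) (rows/columns in the sector order above):
  C_11 = (0.90)(0.80) − (-0.30)(0.00) = 0.7200
  C_12 = −[(-0.10)(0.80) − (-0.30)(-0.40)] = 0.2000
  C_13 = (-0.10)(0.00) − (0.90)(-0.40) = 0.3600
  C_21 = −[(-0.45)(0.80) − (-0.20)(0.00)] = 0.3600
  C_22 = (0.80)(0.80) − (-0.20)(-0.40) = 0.5600
  C_23 = −[(0.80)(0.00) − (-0.45)(-0.40)] = 0.1800
  C_31 = (-0.45)(-0.30) − (-0.20)(0.90) = 0.3150
  C_32 = −[(0.80)(-0.30) − (-0.20)(-0.10)] = 0.2600
  C_33 = (0.80)(0.90) − (-0.45)(-0.10) = 0.6750
det(I−A) = Σ_j (I−A)_1j·C_1j = (0.80)(0.7200) + (-0.45)(0.2000) + (-0.20)(0.3600) = 0.4140
adj(I−A) = Cᵀ =
  [ 0.7200   0.3600   0.3150]
  [ 0.2000   0.5600   0.2600]
  [ 0.3600   0.1800   0.6750]
(I − A)⁻¹ = adj(I−A) / det(I−A) ≈
  [   1.7391     0.8696     0.7609]
  [   0.4831     1.3527     0.6280]
  [   0.8696     0.4348     1.6304]
x = (I − A)⁻¹ d = adj(I−A)·d / det(I−A), with det(I−A) = 0.4140:
  x_1 = (0.7200·120 + 0.3600·40 + 0.3150·95) / 0.4140 = 130.725 / 0.4140 ≈ 315.76
  x_2 = (0.2000·120 + 0.5600·40 + 0.2600·95) / 0.4140 = 71.10 / 0.4140 ≈ 171.74
  x_3 = (0.3600·120 + 0.1800·40 + 0.6750·95) / 0.4140 = 114.525 / 0.4140 ≈ 276.63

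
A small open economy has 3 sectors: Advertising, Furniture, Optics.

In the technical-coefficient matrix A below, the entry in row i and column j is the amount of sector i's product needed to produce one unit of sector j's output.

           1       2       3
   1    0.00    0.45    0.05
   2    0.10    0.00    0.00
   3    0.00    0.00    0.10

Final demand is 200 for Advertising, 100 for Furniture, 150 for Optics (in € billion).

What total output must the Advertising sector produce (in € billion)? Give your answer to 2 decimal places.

x_1 = 265.27

I − A =
  [   1.00    -0.45    -0.05]
  [  -0.10     1.00     0.00]
  [   0.00     0.00     0.90]
Cofactors of I−A, C_ij = (−1)^(i+j)·(minor ij) (rows/columns in the sector order above):
  C_11 = (1.00)(0.90) − (0.00)(0.00) = 0.9000
  C_12 = −[(-0.10)(0.90) − (0.00)(0.00)] = 0.0900
  C_13 = (-0.10)(0.00) − (1.00)(0.00) = 0.0000
  C_21 = −[(-0.45)(0.90) − (-0.05)(0.00)] = 0.4050
  C_22 = (1.00)(0.90) − (-0.05)(0.00) = 0.9000
  C_23 = −[(1.00)(0.00) − (-0.45)(0.00)] = 0.0000
  C_31 = (-0.45)(0.00) − (-0.05)(1.00) = 0.0500
  C_32 = −[(1.00)(0.00) − (-0.05)(-0.10)] = 0.0050
  C_33 = (1.00)(1.00) − (-0.45)(-0.10) = 0.9550
det(I−A) = Σ_j (I−A)_1j·C_1j = (1.00)(0.9000) + (-0.45)(0.0900) + (-0.05)(0.0000) = 0.8595
adj(I−A) = Cᵀ =
  [ 0.9000   0.4050   0.0500]
  [ 0.0900   0.9000   0.0050]
  [ 0.0000   0.0000   0.9550]
(I − A)⁻¹ = adj(I−A) / det(I−A) ≈
  [   1.0471     0.4712     0.0582]
  [   0.1047     1.0471     0.0058]
  [   0.0000     0.0000     1.1111]
x = (I − A)⁻¹ d = adj(I−A)·d / det(I−A), with det(I−A) = 0.8595:
  x_1 = (0.9000·200 + 0.4050·100 + 0.0500·150) / 0.8595 = 228.00 / 0.8595 ≈ 265.27
  x_2 = (0.0900·200 + 0.9000·100 + 0.0050·150) / 0.8595 = 108.75 / 0.8595 ≈ 126.53
  x_3 = (0.0000·200 + 0.0000·100 + 0.9550·150) / 0.8595 = 143.25 / 0.8595 ≈ 166.67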